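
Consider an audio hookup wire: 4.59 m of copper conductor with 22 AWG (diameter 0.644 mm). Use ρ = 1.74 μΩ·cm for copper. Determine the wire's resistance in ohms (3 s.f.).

ρ = 1.74 μΩ·cm = 1.74×10^-8 Ω·m
A = π(0.644/2 mm)² = π(3.2200e-04 m)² = 3.257e-07 m²
R = ρL/A = (1.74×10^-8)(4.59 m)/(3.257e-07 m²) = 0.245 Ω

0.245 Ω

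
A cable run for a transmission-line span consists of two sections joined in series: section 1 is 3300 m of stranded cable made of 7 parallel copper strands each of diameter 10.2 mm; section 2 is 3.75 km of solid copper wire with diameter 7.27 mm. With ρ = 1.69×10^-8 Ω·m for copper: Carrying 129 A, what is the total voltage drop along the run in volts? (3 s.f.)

210 V

Section 1: A_strand = π(5.1000e-03)² = 8.171e-05 m²; R₁ = ρL/(N·A_s) = (1.69×10^-8)(3300)/(7×8.171e-05) = 0.0975 Ω
Section 2: A = π(d/2)² = π(3.6350e-03 m)² = 4.151e-05 m²
R₂ = (1.69×10^-8)(3750)/(4.151e-05) = 1.527 Ω
R = R₁ + R₂ = 1.624 Ω
V = IR = 129 × 1.624 = 210 V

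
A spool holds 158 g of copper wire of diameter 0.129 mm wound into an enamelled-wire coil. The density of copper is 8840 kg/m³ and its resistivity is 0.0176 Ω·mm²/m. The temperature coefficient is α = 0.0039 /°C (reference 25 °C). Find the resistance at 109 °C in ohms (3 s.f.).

2440 Ω

ρ = 0.0176 Ω·mm²/m = 1.76×10^-8 Ω·m
A = π(d/2)² = π(6.4500e-05 m)² = 1.3070e-08 m²
L = m/(density·A) = 0.158/(8840×1.3070e-08) = 1368 m
R = ρL/A = (1.76×10^-8)(1368)/(1.3070e-08) = 1842 Ω
R(109 °C) = 1842 × (1 + 0.0039×84) = 2440 Ω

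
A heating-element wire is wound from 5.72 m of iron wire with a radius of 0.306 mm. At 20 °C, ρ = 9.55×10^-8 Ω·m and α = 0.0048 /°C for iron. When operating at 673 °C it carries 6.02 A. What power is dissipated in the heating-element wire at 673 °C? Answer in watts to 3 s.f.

A = πr² = π(3.0600e-04 m)² = 2.942e-07 m²
R₍20₎ = ρL/A = (9.55×10^-8)(5.72)/(2.942e-07) = 1.857 Ω
R₍673₎ = R₍20₎(1 + αΔT) = 1.857 × (1 + 0.0048×653) = 7.677 Ω
P = I²R = (6.02)² × 7.677 = 278 W

278 W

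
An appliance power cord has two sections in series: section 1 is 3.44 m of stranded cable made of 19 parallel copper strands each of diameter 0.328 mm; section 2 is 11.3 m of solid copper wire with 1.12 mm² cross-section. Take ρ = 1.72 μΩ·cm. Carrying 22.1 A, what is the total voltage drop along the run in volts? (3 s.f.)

4.65 V

ρ = 1.72 μΩ·cm = 1.72×10^-8 Ω·m
Section 1: A_strand = π(1.6400e-04)² = 8.450e-08 m²; R₁ = ρL/(N·A_s) = (1.72×10^-8)(3.44)/(19×8.450e-08) = 0.03685 Ω
Section 2: A = 1.12 mm² = 1.120e-06 m²
R₂ = (1.72×10^-8)(11.3)/(1.120e-06) = 0.1735 Ω
R = R₁ + R₂ = 0.2104 Ω
V = IR = 22.1 × 0.2104 = 4.65 V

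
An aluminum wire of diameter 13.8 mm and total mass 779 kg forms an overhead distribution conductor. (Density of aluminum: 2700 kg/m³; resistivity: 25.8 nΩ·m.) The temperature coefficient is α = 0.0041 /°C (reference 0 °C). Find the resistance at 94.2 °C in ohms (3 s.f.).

ρ = 25.8 nΩ·m = 2.58×10^-8 Ω·m
A = π(d/2)² = π(6.9000e-03 m)² = 1.4957e-04 m²
L = m/(density·A) = 779/(2700×1.4957e-04) = 1929 m
R = ρL/A = (2.58×10^-8)(1929)/(1.4957e-04) = 0.3327 Ω
R(94.2 °C) = 0.3327 × (1 + 0.0041×94.2) = 0.461 Ω

0.461 Ω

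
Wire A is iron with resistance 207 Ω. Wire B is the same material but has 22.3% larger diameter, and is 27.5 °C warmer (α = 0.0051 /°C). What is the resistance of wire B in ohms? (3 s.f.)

158 Ω

R ∝ ρL/d² with ρ ∝ (1+αΔT), so R_B/R_A = (1 + 22.3/100)⁻² × (1 + 0.0051×27.5)
= 0.6686 × 1.14 = 0.7623
R_B = 0.7623 × 207 = 158 Ω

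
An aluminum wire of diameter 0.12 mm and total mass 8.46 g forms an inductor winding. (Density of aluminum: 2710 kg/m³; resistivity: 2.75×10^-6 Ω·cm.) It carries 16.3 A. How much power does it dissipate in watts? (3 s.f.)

ρ = 2.75×10^-6 Ω·cm = 2.75×10^-8 Ω·m
A = π(d/2)² = π(6.0000e-05 m)² = 1.1310e-08 m²
L = m/(density·A) = 0.00846/(2710×1.1310e-08) = 276 m
R = ρL/A = (2.75×10^-8)(276)/(1.1310e-08) = 671.2 Ω
P = I²R = (16.3)² × 671.2 = 1.78×10^5 W

1.78×10^5 W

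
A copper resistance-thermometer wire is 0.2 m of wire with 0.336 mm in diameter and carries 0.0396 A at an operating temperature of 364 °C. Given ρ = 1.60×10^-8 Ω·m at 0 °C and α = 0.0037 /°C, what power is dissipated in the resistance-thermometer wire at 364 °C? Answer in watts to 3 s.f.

1.33×10^-4 W

A = π(d/2)² = π(1.6800e-04 m)² = 8.867e-08 m²
R₍0₎ = ρL/A = (1.60×10^-8)(0.2)/(8.867e-08) = 0.03609 Ω
R₍364₎ = R₍0₎(1 + αΔT) = 0.03609 × (1 + 0.0037×364) = 0.08469 Ω
P = I²R = (0.0396)² × 0.08469 = 1.33×10^-4 W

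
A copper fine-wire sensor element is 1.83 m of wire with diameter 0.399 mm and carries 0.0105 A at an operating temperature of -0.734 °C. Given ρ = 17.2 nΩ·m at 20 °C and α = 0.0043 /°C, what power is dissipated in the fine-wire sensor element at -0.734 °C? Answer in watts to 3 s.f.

2.53×10^-5 W

ρ = 17.2 nΩ·m = 1.72×10^-8 Ω·m
A = π(d/2)² = π(1.9950e-04 m)² = 1.250e-07 m²
R₍20₎ = ρL/A = (1.72×10^-8)(1.83)/(1.250e-07) = 0.2517 Ω
R₍-0.734₎ = R₍20₎(1 + αΔT) = 0.2517 × (1 + 0.0043×-20.7) = 0.2293 Ω
P = I²R = (0.0105)² × 0.2293 = 2.53×10^-5 W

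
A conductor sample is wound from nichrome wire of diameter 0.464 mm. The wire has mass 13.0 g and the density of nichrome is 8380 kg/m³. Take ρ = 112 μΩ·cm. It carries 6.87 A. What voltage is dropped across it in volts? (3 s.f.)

417 V

ρ = 112 μΩ·cm = 1.12×10^-6 Ω·m
A = π(d/2)² = π(2.3200e-04 m)² = 1.6909e-07 m²
L = m/(density·A) = 0.013/(8380×1.6909e-07) = 9.174 m
R = ρL/A = (1.12×10^-6)(9.174)/(1.6909e-07) = 60.77 Ω
V = IR = 6.87 × 60.77 = 417 V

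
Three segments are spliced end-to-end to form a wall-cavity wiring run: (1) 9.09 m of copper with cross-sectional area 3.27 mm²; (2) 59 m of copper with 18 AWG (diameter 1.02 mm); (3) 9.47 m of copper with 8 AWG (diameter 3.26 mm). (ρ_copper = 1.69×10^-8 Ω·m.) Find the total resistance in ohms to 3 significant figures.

1.29 Ω

Seg 1: A = 3.27 mm² = 3.270e-06 m²
R_1 = (1.69×10^-8)(9.09)/(3.270e-06) = 0.04698 Ω
Seg 2: A = π(1.02/2 mm)² = π(5.1000e-04 m)² = 8.171e-07 m²
R_2 = (1.69×10^-8)(59)/(8.171e-07) = 1.22 Ω
Seg 3: A = π(3.26/2 mm)² = π(1.6300e-03 m)² = 8.347e-06 m²
R_3 = (1.69×10^-8)(9.47)/(8.347e-06) = 0.01917 Ω
R_total = R_1 + R_2 + R_3 = 1.29 Ω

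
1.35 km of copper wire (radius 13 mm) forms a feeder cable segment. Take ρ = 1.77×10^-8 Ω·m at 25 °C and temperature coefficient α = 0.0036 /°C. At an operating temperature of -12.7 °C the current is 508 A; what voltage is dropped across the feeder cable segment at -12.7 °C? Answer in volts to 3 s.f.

A = πr² = π(1.3000e-02 m)² = 5.309e-04 m²
R₍25₎ = ρL/A = (1.77×10^-8)(1350)/(5.309e-04) = 0.04501 Ω
R₍-12.7₎ = R₍25₎(1 + αΔT) = 0.04501 × (1 + 0.0036×-37.7) = 0.0389 Ω
V = IR = 508 × 0.0389 = 19.8 V

19.8 V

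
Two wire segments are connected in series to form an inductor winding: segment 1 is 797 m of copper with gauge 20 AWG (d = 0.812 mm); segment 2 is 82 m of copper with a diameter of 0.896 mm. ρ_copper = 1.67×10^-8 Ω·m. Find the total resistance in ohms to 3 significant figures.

Segment 1: A = π(0.812/2 mm)² = π(4.0600e-04 m)² = 5.178e-07 m²
R₁ = ρL/A = (1.67×10^-8)(797)/(5.178e-07) = 25.7 Ω
Segment 2: A = π(d/2)² = π(4.4800e-04 m)² = 6.305e-07 m²
R₂ = (1.67×10^-8)(82)/(6.305e-07) = 2.172 Ω
R = R₁ + R₂ = 27.9 Ω

27.9 Ω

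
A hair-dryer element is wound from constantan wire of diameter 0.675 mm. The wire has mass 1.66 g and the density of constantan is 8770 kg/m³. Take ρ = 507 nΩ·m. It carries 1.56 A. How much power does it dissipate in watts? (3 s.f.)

ρ = 507 nΩ·m = 5.07×10^-7 Ω·m
A = π(d/2)² = π(3.3750e-04 m)² = 3.5785e-07 m²
L = m/(density·A) = 0.00166/(8770×3.5785e-07) = 0.5289 m
R = ρL/A = (5.07×10^-7)(0.5289)/(3.5785e-07) = 0.7494 Ω
P = I²R = (1.56)² × 0.7494 = 1.82 W

1.82 W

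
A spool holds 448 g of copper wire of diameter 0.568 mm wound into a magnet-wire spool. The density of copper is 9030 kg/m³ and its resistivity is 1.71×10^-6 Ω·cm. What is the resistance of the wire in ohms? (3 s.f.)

13.2 Ω

ρ = 1.71×10^-6 Ω·cm = 1.71×10^-8 Ω·m
A = π(d/2)² = π(2.8400e-04 m)² = 2.5339e-07 m²
L = m/(density·A) = 0.448/(9030×2.5339e-07) = 195.8 m
R = ρL/A = (1.71×10^-8)(195.8)/(2.5339e-07) = 13.2 Ω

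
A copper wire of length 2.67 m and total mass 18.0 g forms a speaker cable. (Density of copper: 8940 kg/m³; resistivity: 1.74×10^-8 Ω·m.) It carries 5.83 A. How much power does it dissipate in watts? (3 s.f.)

A = m/(density·L) = 0.018/(8940×2.67) = 7.5409e-07 m²
R = ρL/A = (1.74×10^-8)(2.67)/(7.5409e-07) = 0.06161 Ω
P = I²R = (5.83)² × 0.06161 = 2.09 W

2.09 W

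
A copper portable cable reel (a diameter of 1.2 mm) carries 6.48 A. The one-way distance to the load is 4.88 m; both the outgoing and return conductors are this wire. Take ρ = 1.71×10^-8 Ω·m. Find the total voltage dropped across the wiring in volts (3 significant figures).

A = π(d/2)² = π(6.0000e-04 m)² = 1.131e-06 m²
Total conductor length (both ways) L = 2 × 4.88 = 9.76 m
R = ρL/A = (1.71×10^-8)(9.76)/(1.131e-06) = 0.1476 Ω
V = IR = 6.48 × 0.1476 = 0.956 V

0.956 V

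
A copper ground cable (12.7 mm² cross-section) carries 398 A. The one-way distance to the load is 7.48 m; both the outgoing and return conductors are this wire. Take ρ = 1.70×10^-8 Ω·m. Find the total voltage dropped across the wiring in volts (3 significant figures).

A = 12.7 mm² = 1.270e-05 m²
Total conductor length (both ways) L = 2 × 7.48 = 14.96 m
R = ρL/A = (1.70×10^-8)(14.96)/(1.270e-05) = 0.02003 Ω
V = IR = 398 × 0.02003 = 7.97 V

7.97 V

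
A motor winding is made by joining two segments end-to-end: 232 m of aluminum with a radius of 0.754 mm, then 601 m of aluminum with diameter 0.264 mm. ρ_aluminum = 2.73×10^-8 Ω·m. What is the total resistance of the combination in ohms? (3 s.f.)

Segment 1: A = πr² = π(7.5400e-04 m)² = 1.786e-06 m²
R₁ = ρL/A = (2.73×10^-8)(232)/(1.786e-06) = 3.546 Ω
Segment 2: A = π(d/2)² = π(1.3200e-04 m)² = 5.474e-08 m²
R₂ = (2.73×10^-8)(601)/(5.474e-08) = 299.7 Ω
R = R₁ + R₂ = 303 Ω

303 Ω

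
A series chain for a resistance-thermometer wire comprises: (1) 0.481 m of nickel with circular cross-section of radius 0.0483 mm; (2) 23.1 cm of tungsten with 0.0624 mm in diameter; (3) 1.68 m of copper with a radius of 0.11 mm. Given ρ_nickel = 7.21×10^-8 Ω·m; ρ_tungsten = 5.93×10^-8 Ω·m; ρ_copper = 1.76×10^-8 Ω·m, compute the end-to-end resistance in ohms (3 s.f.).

Seg 1: A = πr² = π(4.8300e-05 m)² = 7.329e-09 m²
R_1 = (7.21×10^-8)(0.481)/(7.329e-09) = 4.732 Ω
Seg 2: A = π(d/2)² = π(3.1200e-05 m)² = 3.058e-09 m²
R_2 = (5.93×10^-8)(0.231)/(3.058e-09) = 4.479 Ω
Seg 3: A = πr² = π(1.1000e-04 m)² = 3.801e-08 m²
R_3 = (1.76×10^-8)(1.68)/(3.801e-08) = 0.7778 Ω
R_total = R_1 + R_2 + R_3 = 9.99 Ω

9.99 Ω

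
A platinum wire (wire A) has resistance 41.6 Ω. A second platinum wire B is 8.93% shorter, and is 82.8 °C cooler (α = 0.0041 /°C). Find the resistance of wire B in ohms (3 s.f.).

25.0 Ω

R ∝ ρL/d² with ρ ∝ (1+αΔT), so R_B/R_A = (1 − 8.93/100) × (1 − 0.0041×82.8)
= 0.9107 × 0.6605 = 0.6015
R_B = 0.6015 × 41.6 = 25.0 Ω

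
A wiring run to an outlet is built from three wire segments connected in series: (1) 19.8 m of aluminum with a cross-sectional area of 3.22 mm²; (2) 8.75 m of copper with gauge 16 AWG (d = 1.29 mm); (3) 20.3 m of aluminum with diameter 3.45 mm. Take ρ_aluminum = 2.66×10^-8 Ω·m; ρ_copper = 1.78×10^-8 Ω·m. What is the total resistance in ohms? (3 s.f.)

Seg 1: A = 3.22 mm² = 3.220e-06 m²
R_1 = (2.66×10^-8)(19.8)/(3.220e-06) = 0.1636 Ω
Seg 2: A = π(1.29/2 mm)² = π(6.4500e-04 m)² = 1.307e-06 m²
R_2 = (1.78×10^-8)(8.75)/(1.307e-06) = 0.1192 Ω
Seg 3: A = π(d/2)² = π(1.7250e-03 m)² = 9.348e-06 m²
R_3 = (2.66×10^-8)(20.3)/(9.348e-06) = 0.05776 Ω
R_total = R_1 + R_2 + R_3 = 0.340 Ω

0.340 Ω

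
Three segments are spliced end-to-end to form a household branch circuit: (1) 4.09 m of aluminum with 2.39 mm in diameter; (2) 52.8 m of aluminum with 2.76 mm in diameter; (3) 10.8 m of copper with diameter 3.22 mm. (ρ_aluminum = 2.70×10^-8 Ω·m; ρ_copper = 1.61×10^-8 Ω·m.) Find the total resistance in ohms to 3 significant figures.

Seg 1: A = π(d/2)² = π(1.1950e-03 m)² = 4.486e-06 m²
R_1 = (2.70×10^-8)(4.09)/(4.486e-06) = 0.02462 Ω
Seg 2: A = π(d/2)² = π(1.3800e-03 m)² = 5.983e-06 m²
R_2 = (2.70×10^-8)(52.8)/(5.983e-06) = 0.2383 Ω
Seg 3: A = π(d/2)² = π(1.6100e-03 m)² = 8.143e-06 m²
R_3 = (1.61×10^-8)(10.8)/(8.143e-06) = 0.02135 Ω
R_total = R_1 + R_2 + R_3 = 0.284 Ω

0.284 Ω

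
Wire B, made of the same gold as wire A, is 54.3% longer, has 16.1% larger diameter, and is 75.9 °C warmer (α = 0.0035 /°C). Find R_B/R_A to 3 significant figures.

R ∝ ρL/d² with ρ ∝ (1+αΔT), so R_B/R_A = (1 + 54.3/100) × (1 + 16.1/100)⁻² × (1 + 0.0035×75.9)
= 1.543 × 0.7419 × 1.266 = 1.45

1.45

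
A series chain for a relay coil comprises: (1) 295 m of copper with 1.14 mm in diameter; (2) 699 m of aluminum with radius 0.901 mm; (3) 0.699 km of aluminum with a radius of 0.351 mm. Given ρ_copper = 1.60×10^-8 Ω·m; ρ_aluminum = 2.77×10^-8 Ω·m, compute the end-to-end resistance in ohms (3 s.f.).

Seg 1: A = π(d/2)² = π(5.7000e-04 m)² = 1.021e-06 m²
R_1 = (1.60×10^-8)(295)/(1.021e-06) = 4.624 Ω
Seg 2: A = πr² = π(9.0100e-04 m)² = 2.550e-06 m²
R_2 = (2.77×10^-8)(699)/(2.550e-06) = 7.592 Ω
Seg 3: A = πr² = π(3.5100e-04 m)² = 3.870e-07 m²
R_3 = (2.77×10^-8)(699)/(3.870e-07) = 50.03 Ω
R_total = R_1 + R_2 + R_3 = 62.2 Ω

62.2 Ω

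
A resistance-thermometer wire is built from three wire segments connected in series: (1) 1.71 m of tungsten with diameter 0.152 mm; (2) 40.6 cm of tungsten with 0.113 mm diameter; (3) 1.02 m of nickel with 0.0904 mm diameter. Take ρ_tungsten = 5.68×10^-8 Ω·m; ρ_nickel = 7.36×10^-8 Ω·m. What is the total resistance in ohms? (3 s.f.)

19.3 Ω

Seg 1: A = π(d/2)² = π(7.6000e-05 m)² = 1.815e-08 m²
R_1 = (5.68×10^-8)(1.71)/(1.815e-08) = 5.353 Ω
Seg 2: A = π(d/2)² = π(5.6500e-05 m)² = 1.003e-08 m²
R_2 = (5.68×10^-8)(0.406)/(1.003e-08) = 2.299 Ω
Seg 3: A = π(d/2)² = π(4.5200e-05 m)² = 6.418e-09 m²
R_3 = (7.36×10^-8)(1.02)/(6.418e-09) = 11.7 Ω
R_total = R_1 + R_2 + R_3 = 19.3 Ω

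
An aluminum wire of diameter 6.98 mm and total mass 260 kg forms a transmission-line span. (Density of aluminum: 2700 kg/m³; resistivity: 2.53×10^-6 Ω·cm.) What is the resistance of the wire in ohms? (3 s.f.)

ρ = 2.53×10^-6 Ω·cm = 2.53×10^-8 Ω·m
A = π(d/2)² = π(3.4900e-03 m)² = 3.8265e-05 m²
L = m/(density·A) = 260/(2700×3.8265e-05) = 2517 m
R = ρL/A = (2.53×10^-8)(2517)/(3.8265e-05) = 1.66 Ω

1.66 Ω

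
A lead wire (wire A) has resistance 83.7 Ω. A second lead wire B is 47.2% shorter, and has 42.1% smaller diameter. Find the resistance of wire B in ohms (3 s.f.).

R ∝ L/d², so R_B/R_A = (1 − 47.2/100) × (1 − 42.1/100)⁻²
= 0.528 × 2.983 = 1.575
R_B = 1.575 × 83.7 = 132 Ω

132 Ω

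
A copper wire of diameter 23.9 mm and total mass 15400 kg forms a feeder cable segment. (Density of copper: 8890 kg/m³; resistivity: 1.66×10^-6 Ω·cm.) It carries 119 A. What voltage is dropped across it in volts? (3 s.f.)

17.0 V

ρ = 1.66×10^-6 Ω·cm = 1.66×10^-8 Ω·m
A = π(d/2)² = π(1.1950e-02 m)² = 4.4863e-04 m²
L = m/(density·A) = 15400/(8890×4.4863e-04) = 3861 m
R = ρL/A = (1.66×10^-8)(3861)/(4.4863e-04) = 0.1429 Ω
V = IR = 119 × 0.1429 = 17.0 V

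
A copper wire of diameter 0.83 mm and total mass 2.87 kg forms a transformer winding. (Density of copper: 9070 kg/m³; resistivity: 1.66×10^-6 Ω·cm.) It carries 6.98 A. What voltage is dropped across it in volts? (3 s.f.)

125 V

ρ = 1.66×10^-6 Ω·cm = 1.66×10^-8 Ω·m
A = π(d/2)² = π(4.1500e-04 m)² = 5.4106e-07 m²
L = m/(density·A) = 2.87/(9070×5.4106e-07) = 584.8 m
R = ρL/A = (1.66×10^-8)(584.8)/(5.4106e-07) = 17.94 Ω
V = IR = 6.98 × 17.94 = 125 V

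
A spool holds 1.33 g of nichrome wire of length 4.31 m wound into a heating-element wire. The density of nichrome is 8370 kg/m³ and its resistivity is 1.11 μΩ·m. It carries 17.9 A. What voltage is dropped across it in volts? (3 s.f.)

ρ = 1.11 μΩ·m = 1.11×10^-6 Ω·m
A = m/(density·L) = 0.00133/(8370×4.31) = 3.6868e-08 m²
R = ρL/A = (1.11×10^-6)(4.31)/(3.6868e-08) = 129.8 Ω
V = IR = 17.9 × 129.8 = 2320 V

2320 V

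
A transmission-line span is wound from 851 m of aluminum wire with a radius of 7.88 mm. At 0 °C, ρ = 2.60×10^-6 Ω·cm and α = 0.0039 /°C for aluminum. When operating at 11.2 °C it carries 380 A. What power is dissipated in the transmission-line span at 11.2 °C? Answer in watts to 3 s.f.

17100 W

ρ = 2.60×10^-6 Ω·cm = 2.60×10^-8 Ω·m
A = πr² = π(7.8800e-03 m)² = 1.951e-04 m²
R₍0₎ = ρL/A = (2.60×10^-8)(851)/(1.951e-04) = 0.1134 Ω
R₍11.2₎ = R₍0₎(1 + αΔT) = 0.1134 × (1 + 0.0039×11.2) = 0.1184 Ω
P = I²R = (380)² × 0.1184 = 17100 W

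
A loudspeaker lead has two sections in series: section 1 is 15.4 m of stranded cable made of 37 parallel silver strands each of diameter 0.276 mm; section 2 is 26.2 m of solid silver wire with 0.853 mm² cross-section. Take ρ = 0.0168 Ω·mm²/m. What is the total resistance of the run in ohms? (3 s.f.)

0.633 Ω

ρ = 0.0168 Ω·mm²/m = 1.68×10^-8 Ω·m
Section 1: A_strand = π(1.3800e-04)² = 5.983e-08 m²; R₁ = ρL/(N·A_s) = (1.68×10^-8)(15.4)/(37×5.983e-08) = 0.1169 Ω
Section 2: A = 0.853 mm² = 8.530e-07 m²
R₂ = (1.68×10^-8)(26.2)/(8.530e-07) = 0.516 Ω
R = R₁ + R₂ = 0.633 Ω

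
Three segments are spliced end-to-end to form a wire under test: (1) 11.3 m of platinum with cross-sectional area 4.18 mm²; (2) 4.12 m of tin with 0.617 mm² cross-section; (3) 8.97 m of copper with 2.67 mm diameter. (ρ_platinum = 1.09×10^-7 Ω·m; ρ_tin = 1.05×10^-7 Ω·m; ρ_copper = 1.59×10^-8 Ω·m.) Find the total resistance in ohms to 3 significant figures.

1.02 Ω

Seg 1: A = 4.18 mm² = 4.180e-06 m²
R_1 = (1.09×10^-7)(11.3)/(4.180e-06) = 0.2947 Ω
Seg 2: A = 0.617 mm² = 6.170e-07 m²
R_2 = (1.05×10^-7)(4.12)/(6.170e-07) = 0.7011 Ω
Seg 3: A = π(d/2)² = π(1.3350e-03 m)² = 5.599e-06 m²
R_3 = (1.59×10^-8)(8.97)/(5.599e-06) = 0.02547 Ω
R_total = R_1 + R_2 + R_3 = 1.02 Ω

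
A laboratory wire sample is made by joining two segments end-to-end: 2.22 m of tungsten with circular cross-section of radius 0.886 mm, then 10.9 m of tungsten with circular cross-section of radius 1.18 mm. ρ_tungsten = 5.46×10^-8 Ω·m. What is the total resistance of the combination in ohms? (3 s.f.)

Segment 1: A = πr² = π(8.8600e-04 m)² = 2.466e-06 m²
R₁ = ρL/A = (5.46×10^-8)(2.22)/(2.466e-06) = 0.04915 Ω
Segment 2: A = πr² = π(1.1800e-03 m)² = 4.374e-06 m²
R₂ = (5.46×10^-8)(10.9)/(4.374e-06) = 0.1361 Ω
R = R₁ + R₂ = 0.185 Ω

0.185 Ω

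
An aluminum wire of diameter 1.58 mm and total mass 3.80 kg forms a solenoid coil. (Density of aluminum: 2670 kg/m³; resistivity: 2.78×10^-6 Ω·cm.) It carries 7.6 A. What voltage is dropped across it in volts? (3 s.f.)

78.2 V

ρ = 2.78×10^-6 Ω·cm = 2.78×10^-8 Ω·m
A = π(d/2)² = π(7.9000e-04 m)² = 1.9607e-06 m²
L = m/(density·A) = 3.8/(2670×1.9607e-06) = 725.9 m
R = ρL/A = (2.78×10^-8)(725.9)/(1.9607e-06) = 10.29 Ω
V = IR = 7.6 × 10.29 = 78.2 V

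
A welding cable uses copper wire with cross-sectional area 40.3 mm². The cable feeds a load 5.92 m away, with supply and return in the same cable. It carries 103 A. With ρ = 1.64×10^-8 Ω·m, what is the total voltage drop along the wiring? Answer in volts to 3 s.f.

0.496 V

A = 40.3 mm² = 4.030e-05 m²
Total conductor length (both ways) L = 2 × 5.92 = 11.84 m
R = ρL/A = (1.64×10^-8)(11.84)/(4.030e-05) = 0.004818 Ω
V = IR = 103 × 0.004818 = 0.496 V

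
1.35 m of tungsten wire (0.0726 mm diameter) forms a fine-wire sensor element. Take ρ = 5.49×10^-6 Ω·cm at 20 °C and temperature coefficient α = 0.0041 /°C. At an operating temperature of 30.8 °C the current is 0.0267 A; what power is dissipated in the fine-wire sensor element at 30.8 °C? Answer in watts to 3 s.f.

ρ = 5.49×10^-6 Ω·cm = 5.49×10^-8 Ω·m
A = π(d/2)² = π(3.6300e-05 m)² = 4.140e-09 m²
R₍20₎ = ρL/A = (5.49×10^-8)(1.35)/(4.140e-09) = 17.9 Ω
R₍30.8₎ = R₍20₎(1 + αΔT) = 17.9 × (1 + 0.0041×10.8) = 18.7 Ω
P = I²R = (0.0267)² × 18.7 = 0.0133 W

0.0133 W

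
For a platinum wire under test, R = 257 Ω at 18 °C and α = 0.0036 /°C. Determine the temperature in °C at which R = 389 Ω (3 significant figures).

R = R₀(1 + α(T − T₀)) ⇒ T = T₀ + (R/R₀ − 1)/α
T = 18 + (389/257 − 1)/0.0036 = 18 + (0.5136)/0.0036 = 161 °C

161 °C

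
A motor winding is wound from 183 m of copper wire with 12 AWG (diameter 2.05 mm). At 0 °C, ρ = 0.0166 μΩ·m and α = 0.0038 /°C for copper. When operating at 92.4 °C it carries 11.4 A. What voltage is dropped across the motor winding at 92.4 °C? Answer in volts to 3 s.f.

14.2 V

ρ = 0.0166 μΩ·m = 1.66×10^-8 Ω·m
A = π(2.05/2 mm)² = π(1.0250e-03 m)² = 3.301e-06 m²
R₍0₎ = ρL/A = (1.66×10^-8)(183)/(3.301e-06) = 0.9204 Ω
R₍92.4₎ = R₍0₎(1 + αΔT) = 0.9204 × (1 + 0.0038×92.4) = 1.244 Ω
V = IR = 11.4 × 1.244 = 14.2 V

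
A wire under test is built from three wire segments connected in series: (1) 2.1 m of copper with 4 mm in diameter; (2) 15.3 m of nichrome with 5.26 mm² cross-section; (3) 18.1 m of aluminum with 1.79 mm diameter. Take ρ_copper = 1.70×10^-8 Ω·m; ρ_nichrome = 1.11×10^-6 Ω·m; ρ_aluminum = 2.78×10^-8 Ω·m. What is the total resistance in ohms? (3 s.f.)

Seg 1: A = π(d/2)² = π(2.0000e-03 m)² = 1.257e-05 m²
R_1 = (1.70×10^-8)(2.1)/(1.257e-05) = 0.002841 Ω
Seg 2: A = 5.26 mm² = 5.260e-06 m²
R_2 = (1.11×10^-6)(15.3)/(5.260e-06) = 3.229 Ω
Seg 3: A = π(d/2)² = π(8.9500e-04 m)² = 2.516e-06 m²
R_3 = (2.78×10^-8)(18.1)/(2.516e-06) = 0.2 Ω
R_total = R_1 + R_2 + R_3 = 3.43 Ω

3.43 Ω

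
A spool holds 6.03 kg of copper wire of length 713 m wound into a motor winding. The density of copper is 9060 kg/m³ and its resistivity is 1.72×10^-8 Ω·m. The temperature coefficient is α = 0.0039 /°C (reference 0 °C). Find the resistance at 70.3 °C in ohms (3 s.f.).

16.7 Ω

A = m/(density·L) = 6.03/(9060×713) = 9.3347e-07 m²
R = ρL/A = (1.72×10^-8)(713)/(9.3347e-07) = 13.14 Ω
R(70.3 °C) = 13.14 × (1 + 0.0039×70.3) = 16.7 Ω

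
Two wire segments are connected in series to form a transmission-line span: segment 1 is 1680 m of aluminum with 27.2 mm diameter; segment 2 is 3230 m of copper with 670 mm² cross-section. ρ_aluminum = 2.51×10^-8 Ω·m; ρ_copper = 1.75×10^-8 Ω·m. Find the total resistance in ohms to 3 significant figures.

Segment 1: A = π(d/2)² = π(1.3600e-02 m)² = 5.811e-04 m²
R₁ = ρL/A = (2.51×10^-8)(1680)/(5.811e-04) = 0.07257 Ω
Segment 2: A = 670 mm² = 6.700e-04 m²
R₂ = (1.75×10^-8)(3230)/(6.700e-04) = 0.08437 Ω
R = R₁ + R₂ = 0.157 Ω

0.157 Ω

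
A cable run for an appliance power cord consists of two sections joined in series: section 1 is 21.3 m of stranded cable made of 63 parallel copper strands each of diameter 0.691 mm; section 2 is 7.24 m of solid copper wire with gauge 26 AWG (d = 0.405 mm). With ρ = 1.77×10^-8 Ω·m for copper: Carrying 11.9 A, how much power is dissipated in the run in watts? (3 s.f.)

143 W

Section 1: A_strand = π(3.4550e-04)² = 3.750e-07 m²; R₁ = ρL/(N·A_s) = (1.77×10^-8)(21.3)/(63×3.750e-07) = 0.01596 Ω
Section 2: A = π(0.405/2 mm)² = π(2.0250e-04 m)² = 1.288e-07 m²
R₂ = (1.77×10^-8)(7.24)/(1.288e-07) = 0.9947 Ω
R = R₁ + R₂ = 1.011 Ω
P = I²R = (11.9)² × 1.011 = 143 W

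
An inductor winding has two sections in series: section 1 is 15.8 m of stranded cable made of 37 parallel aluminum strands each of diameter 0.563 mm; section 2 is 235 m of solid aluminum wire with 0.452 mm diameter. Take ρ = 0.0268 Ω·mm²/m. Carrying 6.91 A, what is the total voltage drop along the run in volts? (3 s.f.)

ρ = 0.0268 Ω·mm²/m = 2.68×10^-8 Ω·m
Section 1: A_strand = π(2.8150e-04)² = 2.489e-07 m²; R₁ = ρL/(N·A_s) = (2.68×10^-8)(15.8)/(37×2.489e-07) = 0.04597 Ω
Section 2: A = π(d/2)² = π(2.2600e-04 m)² = 1.605e-07 m²
R₂ = (2.68×10^-8)(235)/(1.605e-07) = 39.25 Ω
R = R₁ + R₂ = 39.3 Ω
V = IR = 6.91 × 39.3 = 272 V

272 V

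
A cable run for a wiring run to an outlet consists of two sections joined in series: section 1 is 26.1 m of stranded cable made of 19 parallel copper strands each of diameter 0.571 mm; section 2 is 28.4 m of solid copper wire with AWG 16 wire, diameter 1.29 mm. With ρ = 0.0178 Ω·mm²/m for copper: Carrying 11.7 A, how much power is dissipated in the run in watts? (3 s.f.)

66.0 W

ρ = 0.0178 Ω·mm²/m = 1.78×10^-8 Ω·m
Section 1: A_strand = π(2.8550e-04)² = 2.561e-07 m²; R₁ = ρL/(N·A_s) = (1.78×10^-8)(26.1)/(19×2.561e-07) = 0.09549 Ω
Section 2: A = π(1.29/2 mm)² = π(6.4500e-04 m)² = 1.307e-06 m²
R₂ = (1.78×10^-8)(28.4)/(1.307e-06) = 0.3868 Ω
R = R₁ + R₂ = 0.4823 Ω
P = I²R = (11.7)² × 0.4823 = 66.0 W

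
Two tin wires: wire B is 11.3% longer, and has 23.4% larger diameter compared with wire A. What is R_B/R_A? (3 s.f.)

0.731

R ∝ L/d², so R_B/R_A = (1 + 11.3/100) × (1 + 23.4/100)⁻²
= 1.113 × 0.6567 = 0.731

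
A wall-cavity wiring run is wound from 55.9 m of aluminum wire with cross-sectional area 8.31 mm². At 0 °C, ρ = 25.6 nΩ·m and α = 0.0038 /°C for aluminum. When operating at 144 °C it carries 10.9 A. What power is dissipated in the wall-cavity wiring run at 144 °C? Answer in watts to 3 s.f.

31.7 W

ρ = 25.6 nΩ·m = 2.56×10^-8 Ω·m
A = 8.31 mm² = 8.310e-06 m²
R₍0₎ = ρL/A = (2.56×10^-8)(55.9)/(8.310e-06) = 0.1722 Ω
R₍144₎ = R₍0₎(1 + αΔT) = 0.1722 × (1 + 0.0038×144) = 0.2664 Ω
P = I²R = (10.9)² × 0.2664 = 31.7 W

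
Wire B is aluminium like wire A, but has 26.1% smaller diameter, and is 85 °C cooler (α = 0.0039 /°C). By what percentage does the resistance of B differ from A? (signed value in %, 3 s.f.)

R ∝ ρL/d² with ρ ∝ (1+αΔT), so R_B/R_A = (1 − 26.1/100)⁻² × (1 − 0.0039×85)
= 1.831 × 0.6685 = 1.224
(R_B − R_A)/R_A = 1.224 − 1 = 22.4%

22.4%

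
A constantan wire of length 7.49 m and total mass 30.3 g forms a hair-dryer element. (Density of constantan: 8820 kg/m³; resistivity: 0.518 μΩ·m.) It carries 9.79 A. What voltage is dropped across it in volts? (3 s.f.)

82.8 V

ρ = 0.518 μΩ·m = 5.18×10^-7 Ω·m
A = m/(density·L) = 0.0303/(8820×7.49) = 4.5866e-07 m²
R = ρL/A = (5.18×10^-7)(7.49)/(4.5866e-07) = 8.459 Ω
V = IR = 9.79 × 8.459 = 82.8 V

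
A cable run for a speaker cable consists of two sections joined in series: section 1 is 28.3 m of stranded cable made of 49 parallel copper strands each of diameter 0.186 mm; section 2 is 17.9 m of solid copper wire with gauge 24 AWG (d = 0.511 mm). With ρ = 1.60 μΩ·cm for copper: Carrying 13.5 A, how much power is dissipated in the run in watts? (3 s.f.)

ρ = 1.60 μΩ·cm = 1.60×10^-8 Ω·m
Section 1: A_strand = π(9.3000e-05)² = 2.717e-08 m²; R₁ = ρL/(N·A_s) = (1.60×10^-8)(28.3)/(49×2.717e-08) = 0.3401 Ω
Section 2: A = π(0.511/2 mm)² = π(2.5550e-04 m)² = 2.051e-07 m²
R₂ = (1.60×10^-8)(17.9)/(2.051e-07) = 1.397 Ω
R = R₁ + R₂ = 1.737 Ω
P = I²R = (13.5)² × 1.737 = 316 W

316 W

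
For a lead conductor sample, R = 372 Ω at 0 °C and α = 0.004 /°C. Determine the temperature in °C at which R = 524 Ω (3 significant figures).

102 °C

R = R₀(1 + α(T − T₀)) ⇒ T = T₀ + (R/R₀ − 1)/α
T = 0 + (524/372 − 1)/0.004 = 0 + (0.4086)/0.004 = 102 °C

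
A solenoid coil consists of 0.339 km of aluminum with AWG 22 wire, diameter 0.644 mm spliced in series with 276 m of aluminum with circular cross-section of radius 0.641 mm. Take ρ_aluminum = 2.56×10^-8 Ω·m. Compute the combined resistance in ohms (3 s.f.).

Segment 1: A = π(0.644/2 mm)² = π(3.2200e-04 m)² = 3.257e-07 m²
R₁ = ρL/A = (2.56×10^-8)(339)/(3.257e-07) = 26.64 Ω
Segment 2: A = πr² = π(6.4100e-04 m)² = 1.291e-06 m²
R₂ = (2.56×10^-8)(276)/(1.291e-06) = 5.474 Ω
R = R₁ + R₂ = 32.1 Ω

32.1 Ω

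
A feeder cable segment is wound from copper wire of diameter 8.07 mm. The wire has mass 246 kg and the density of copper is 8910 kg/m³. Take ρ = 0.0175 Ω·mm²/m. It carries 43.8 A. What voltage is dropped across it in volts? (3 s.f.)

ρ = 0.0175 Ω·mm²/m = 1.75×10^-8 Ω·m
A = π(d/2)² = π(4.0350e-03 m)² = 5.1149e-05 m²
L = m/(density·A) = 246/(8910×5.1149e-05) = 539.8 m
R = ρL/A = (1.75×10^-8)(539.8)/(5.1149e-05) = 0.1847 Ω
V = IR = 43.8 × 0.1847 = 8.09 V

8.09 V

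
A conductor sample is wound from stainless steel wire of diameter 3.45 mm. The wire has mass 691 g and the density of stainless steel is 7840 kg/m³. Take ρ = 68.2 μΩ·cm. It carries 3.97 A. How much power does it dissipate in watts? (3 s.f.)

ρ = 68.2 μΩ·cm = 6.82×10^-7 Ω·m
A = π(d/2)² = π(1.7250e-03 m)² = 9.3482e-06 m²
L = m/(density·A) = 0.691/(7840×9.3482e-06) = 9.428 m
R = ρL/A = (6.82×10^-7)(9.428)/(9.3482e-06) = 0.6878 Ω
P = I²R = (3.97)² × 0.6878 = 10.8 W

10.8 W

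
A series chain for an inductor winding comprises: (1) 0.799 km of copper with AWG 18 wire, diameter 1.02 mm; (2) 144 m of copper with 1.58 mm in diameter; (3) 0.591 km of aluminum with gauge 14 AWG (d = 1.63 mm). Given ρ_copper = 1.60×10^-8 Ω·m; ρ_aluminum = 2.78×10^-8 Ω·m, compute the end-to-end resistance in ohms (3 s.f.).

24.7 Ω

Seg 1: A = π(1.02/2 mm)² = π(5.1000e-04 m)² = 8.171e-07 m²
R_1 = (1.60×10^-8)(799)/(8.171e-07) = 15.65 Ω
Seg 2: A = π(d/2)² = π(7.9000e-04 m)² = 1.961e-06 m²
R_2 = (1.60×10^-8)(144)/(1.961e-06) = 1.175 Ω
Seg 3: A = π(1.63/2 mm)² = π(8.1500e-04 m)² = 2.087e-06 m²
R_3 = (2.78×10^-8)(591)/(2.087e-06) = 7.873 Ω
R_total = R_1 + R_2 + R_3 = 24.7 Ω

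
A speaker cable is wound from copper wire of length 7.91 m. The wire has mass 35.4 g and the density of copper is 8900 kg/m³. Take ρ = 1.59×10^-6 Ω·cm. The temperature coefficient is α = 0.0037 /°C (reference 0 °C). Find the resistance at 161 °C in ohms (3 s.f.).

ρ = 1.59×10^-6 Ω·cm = 1.59×10^-8 Ω·m
A = m/(density·L) = 0.0354/(8900×7.91) = 5.0285e-07 m²
R = ρL/A = (1.59×10^-8)(7.91)/(5.0285e-07) = 0.2501 Ω
R(161 °C) = 0.2501 × (1 + 0.0037×161) = 0.399 Ω

0.399 Ω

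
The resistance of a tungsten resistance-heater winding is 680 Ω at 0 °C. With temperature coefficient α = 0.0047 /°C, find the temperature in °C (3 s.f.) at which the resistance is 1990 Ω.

410 °C

R = R₀(1 + α(T − T₀)) ⇒ T = T₀ + (R/R₀ − 1)/α
T = 0 + (1990/680 − 1)/0.0047 = 0 + (1.926)/0.0047 = 410 °C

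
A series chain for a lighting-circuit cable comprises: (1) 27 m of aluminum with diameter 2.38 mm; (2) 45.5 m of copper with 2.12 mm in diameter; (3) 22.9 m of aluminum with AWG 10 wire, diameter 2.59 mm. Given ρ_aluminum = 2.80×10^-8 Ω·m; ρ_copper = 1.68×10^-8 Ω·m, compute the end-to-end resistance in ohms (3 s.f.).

Seg 1: A = π(d/2)² = π(1.1900e-03 m)² = 4.449e-06 m²
R_1 = (2.80×10^-8)(27)/(4.449e-06) = 0.1699 Ω
Seg 2: A = π(d/2)² = π(1.0600e-03 m)² = 3.530e-06 m²
R_2 = (1.68×10^-8)(45.5)/(3.530e-06) = 0.2166 Ω
Seg 3: A = π(2.59/2 mm)² = π(1.2950e-03 m)² = 5.269e-06 m²
R_3 = (2.80×10^-8)(22.9)/(5.269e-06) = 0.1217 Ω
R_total = R_1 + R_2 + R_3 = 0.508 Ω

0.508 Ω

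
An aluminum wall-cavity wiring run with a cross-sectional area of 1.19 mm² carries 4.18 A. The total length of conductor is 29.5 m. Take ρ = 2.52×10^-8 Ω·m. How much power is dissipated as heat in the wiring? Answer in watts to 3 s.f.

A = 1.19 mm² = 1.190e-06 m²
R = ρL/A = (2.52×10^-8)(29.5)/(1.190e-06) = 0.6247 Ω
P = I²R = (4.18)² × 0.6247 = 10.9 W

10.9 W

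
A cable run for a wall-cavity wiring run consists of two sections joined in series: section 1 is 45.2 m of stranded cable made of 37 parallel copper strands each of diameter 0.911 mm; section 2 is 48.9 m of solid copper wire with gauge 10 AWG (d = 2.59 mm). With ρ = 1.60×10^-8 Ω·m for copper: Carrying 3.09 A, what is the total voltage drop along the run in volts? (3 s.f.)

0.552 V

Section 1: A_strand = π(4.5550e-04)² = 6.518e-07 m²; R₁ = ρL/(N·A_s) = (1.60×10^-8)(45.2)/(37×6.518e-07) = 0.02999 Ω
Section 2: A = π(2.59/2 mm)² = π(1.2950e-03 m)² = 5.269e-06 m²
R₂ = (1.60×10^-8)(48.9)/(5.269e-06) = 0.1485 Ω
R = R₁ + R₂ = 0.1785 Ω
V = IR = 3.09 × 0.1785 = 0.552 V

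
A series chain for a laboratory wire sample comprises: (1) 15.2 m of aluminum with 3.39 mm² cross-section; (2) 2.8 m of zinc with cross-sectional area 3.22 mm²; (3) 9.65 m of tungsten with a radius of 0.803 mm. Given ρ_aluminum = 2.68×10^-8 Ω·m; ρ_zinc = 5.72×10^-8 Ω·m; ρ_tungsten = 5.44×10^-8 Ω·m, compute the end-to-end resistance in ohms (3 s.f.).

Seg 1: A = 3.39 mm² = 3.390e-06 m²
R_1 = (2.68×10^-8)(15.2)/(3.390e-06) = 0.1202 Ω
Seg 2: A = 3.22 mm² = 3.220e-06 m²
R_2 = (5.72×10^-8)(2.8)/(3.220e-06) = 0.04974 Ω
Seg 3: A = πr² = π(8.0300e-04 m)² = 2.026e-06 m²
R_3 = (5.44×10^-8)(9.65)/(2.026e-06) = 0.2591 Ω
R_total = R_1 + R_2 + R_3 = 0.429 Ω

0.429 Ω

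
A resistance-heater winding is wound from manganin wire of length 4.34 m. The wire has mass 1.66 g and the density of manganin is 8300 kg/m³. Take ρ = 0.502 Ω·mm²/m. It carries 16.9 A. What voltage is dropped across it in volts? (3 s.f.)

799 V

ρ = 0.502 Ω·mm²/m = 5.02×10^-7 Ω·m
A = m/(density·L) = 0.00166/(8300×4.34) = 4.6083e-08 m²
R = ρL/A = (5.02×10^-7)(4.34)/(4.6083e-08) = 47.28 Ω
V = IR = 16.9 × 47.28 = 799 V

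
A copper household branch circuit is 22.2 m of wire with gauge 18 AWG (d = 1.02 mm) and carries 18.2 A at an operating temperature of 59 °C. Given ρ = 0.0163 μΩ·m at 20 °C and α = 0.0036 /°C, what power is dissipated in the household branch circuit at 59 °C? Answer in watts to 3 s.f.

ρ = 0.0163 μΩ·m = 1.63×10^-8 Ω·m
A = π(1.02/2 mm)² = π(5.1000e-04 m)² = 8.171e-07 m²
R₍20₎ = ρL/A = (1.63×10^-8)(22.2)/(8.171e-07) = 0.4428 Ω
R₍59₎ = R₍20₎(1 + αΔT) = 0.4428 × (1 + 0.0036×39) = 0.505 Ω
P = I²R = (18.2)² × 0.505 = 167 W

167 W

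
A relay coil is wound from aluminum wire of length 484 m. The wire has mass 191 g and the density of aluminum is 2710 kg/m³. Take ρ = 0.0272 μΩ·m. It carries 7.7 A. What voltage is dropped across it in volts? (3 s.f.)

696 V

ρ = 0.0272 μΩ·m = 2.72×10^-8 Ω·m
A = m/(density·L) = 0.191/(2710×484) = 1.4562e-07 m²
R = ρL/A = (2.72×10^-8)(484)/(1.4562e-07) = 90.41 Ω
V = IR = 7.7 × 90.41 = 696 V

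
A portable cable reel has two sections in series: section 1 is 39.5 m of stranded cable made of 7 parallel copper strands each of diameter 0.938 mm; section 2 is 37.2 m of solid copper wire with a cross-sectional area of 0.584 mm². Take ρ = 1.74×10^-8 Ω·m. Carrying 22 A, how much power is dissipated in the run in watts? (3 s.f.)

605 W

Section 1: A_strand = π(4.6900e-04)² = 6.910e-07 m²; R₁ = ρL/(N·A_s) = (1.74×10^-8)(39.5)/(7×6.910e-07) = 0.1421 Ω
Section 2: A = 0.584 mm² = 5.840e-07 m²
R₂ = (1.74×10^-8)(37.2)/(5.840e-07) = 1.108 Ω
R = R₁ + R₂ = 1.25 Ω
P = I²R = (22)² × 1.25 = 605 W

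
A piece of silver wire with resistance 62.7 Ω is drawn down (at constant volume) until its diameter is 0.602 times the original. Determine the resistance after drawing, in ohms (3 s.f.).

Volume constant ⇒ L' = L/r² with r = 0.602. R' = ρL'/A' = ρ(L/r²)/(πr²d₀²/4) = R/r⁴.
R' = 7.614 × 62.7 = 477 Ω

477 Ω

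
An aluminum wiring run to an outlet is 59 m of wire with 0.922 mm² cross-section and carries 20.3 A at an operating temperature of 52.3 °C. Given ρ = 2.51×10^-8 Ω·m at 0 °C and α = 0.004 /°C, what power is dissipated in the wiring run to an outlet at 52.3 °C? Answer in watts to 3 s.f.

A = 0.922 mm² = 9.220e-07 m²
R₍0₎ = ρL/A = (2.51×10^-8)(59)/(9.220e-07) = 1.606 Ω
R₍52.3₎ = R₍0₎(1 + αΔT) = 1.606 × (1 + 0.004×52.3) = 1.942 Ω
P = I²R = (20.3)² × 1.942 = 800 W

800 W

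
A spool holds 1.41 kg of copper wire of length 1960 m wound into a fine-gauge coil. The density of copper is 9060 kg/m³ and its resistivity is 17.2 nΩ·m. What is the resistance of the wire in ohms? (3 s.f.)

ρ = 17.2 nΩ·m = 1.72×10^-8 Ω·m
A = m/(density·L) = 1.41/(9060×1960) = 7.9403e-08 m²
R = ρL/A = (1.72×10^-8)(1960)/(7.9403e-08) = 425 Ω

425 Ω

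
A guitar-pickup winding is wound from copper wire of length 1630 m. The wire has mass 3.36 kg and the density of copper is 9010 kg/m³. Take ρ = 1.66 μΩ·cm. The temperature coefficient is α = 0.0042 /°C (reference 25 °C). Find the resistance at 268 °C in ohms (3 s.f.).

239 Ω

ρ = 1.66 μΩ·cm = 1.66×10^-8 Ω·m
A = m/(density·L) = 3.36/(9010×1630) = 2.2878e-07 m²
R = ρL/A = (1.66×10^-8)(1630)/(2.2878e-07) = 118.3 Ω
R(268 °C) = 118.3 × (1 + 0.0042×243) = 239 Ω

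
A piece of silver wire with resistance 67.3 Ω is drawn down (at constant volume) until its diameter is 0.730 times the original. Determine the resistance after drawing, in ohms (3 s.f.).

Volume constant ⇒ L' = L/r² with r = 0.73. R' = ρL'/A' = ρ(L/r²)/(πr²d₀²/4) = R/r⁴.
R' = 3.521 × 67.3 = 237 Ω

237 Ω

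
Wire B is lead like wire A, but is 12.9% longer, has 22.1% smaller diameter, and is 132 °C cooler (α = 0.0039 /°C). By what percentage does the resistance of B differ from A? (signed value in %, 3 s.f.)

R ∝ ρL/d² with ρ ∝ (1+αΔT), so R_B/R_A = (1 + 12.9/100) × (1 − 22.1/100)⁻² × (1 − 0.0039×132)
= 1.129 × 1.648 × 0.4852 = 0.9027
(R_B − R_A)/R_A = 0.9027 − 1 = -9.73%

-9.73%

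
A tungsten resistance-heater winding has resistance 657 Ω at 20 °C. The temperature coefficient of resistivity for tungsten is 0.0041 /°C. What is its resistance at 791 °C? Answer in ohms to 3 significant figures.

ΔT = 791 − 20 = 771 °C
R = R₀(1 + αΔT) = 657 × (1 + 0.0041×771) = 657 × 4.161 = 2730 Ω

2730 Ω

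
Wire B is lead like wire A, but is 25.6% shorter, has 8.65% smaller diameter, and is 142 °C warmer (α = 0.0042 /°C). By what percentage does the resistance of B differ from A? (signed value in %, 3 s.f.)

42.3%

R ∝ ρL/d² with ρ ∝ (1+αΔT), so R_B/R_A = (1 − 25.6/100) × (1 − 8.65/100)⁻² × (1 + 0.0042×142)
= 0.744 × 1.198 × 1.596 = 1.423
(R_B − R_A)/R_A = 1.423 − 1 = 42.3%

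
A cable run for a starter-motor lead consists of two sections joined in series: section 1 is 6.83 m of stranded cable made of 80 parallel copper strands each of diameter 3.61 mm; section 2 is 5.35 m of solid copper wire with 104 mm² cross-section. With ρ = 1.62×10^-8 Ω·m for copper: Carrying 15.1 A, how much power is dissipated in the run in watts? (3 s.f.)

Section 1: A_strand = π(1.8050e-03)² = 1.024e-05 m²; R₁ = ρL/(N·A_s) = (1.62×10^-8)(6.83)/(80×1.024e-05) = 1.351×10^-4 Ω
Section 2: A = 104 mm² = 1.040e-04 m²
R₂ = (1.62×10^-8)(5.35)/(1.040e-04) = 8.334×10^-4 Ω
R = R₁ + R₂ = 9.685×10^-4 Ω
P = I²R = (15.1)² × 9.685×10^-4 = 0.221 W

0.221 W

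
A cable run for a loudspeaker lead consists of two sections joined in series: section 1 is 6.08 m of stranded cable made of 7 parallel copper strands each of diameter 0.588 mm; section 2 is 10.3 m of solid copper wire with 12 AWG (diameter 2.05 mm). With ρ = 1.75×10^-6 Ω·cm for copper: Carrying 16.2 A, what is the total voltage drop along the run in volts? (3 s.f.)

1.79 V

ρ = 1.75×10^-6 Ω·cm = 1.75×10^-8 Ω·m
Section 1: A_strand = π(2.9400e-04)² = 2.715e-07 m²; R₁ = ρL/(N·A_s) = (1.75×10^-8)(6.08)/(7×2.715e-07) = 0.05598 Ω
Section 2: A = π(2.05/2 mm)² = π(1.0250e-03 m)² = 3.301e-06 m²
R₂ = (1.75×10^-8)(10.3)/(3.301e-06) = 0.05461 Ω
R = R₁ + R₂ = 0.1106 Ω
V = IR = 16.2 × 0.1106 = 1.79 V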